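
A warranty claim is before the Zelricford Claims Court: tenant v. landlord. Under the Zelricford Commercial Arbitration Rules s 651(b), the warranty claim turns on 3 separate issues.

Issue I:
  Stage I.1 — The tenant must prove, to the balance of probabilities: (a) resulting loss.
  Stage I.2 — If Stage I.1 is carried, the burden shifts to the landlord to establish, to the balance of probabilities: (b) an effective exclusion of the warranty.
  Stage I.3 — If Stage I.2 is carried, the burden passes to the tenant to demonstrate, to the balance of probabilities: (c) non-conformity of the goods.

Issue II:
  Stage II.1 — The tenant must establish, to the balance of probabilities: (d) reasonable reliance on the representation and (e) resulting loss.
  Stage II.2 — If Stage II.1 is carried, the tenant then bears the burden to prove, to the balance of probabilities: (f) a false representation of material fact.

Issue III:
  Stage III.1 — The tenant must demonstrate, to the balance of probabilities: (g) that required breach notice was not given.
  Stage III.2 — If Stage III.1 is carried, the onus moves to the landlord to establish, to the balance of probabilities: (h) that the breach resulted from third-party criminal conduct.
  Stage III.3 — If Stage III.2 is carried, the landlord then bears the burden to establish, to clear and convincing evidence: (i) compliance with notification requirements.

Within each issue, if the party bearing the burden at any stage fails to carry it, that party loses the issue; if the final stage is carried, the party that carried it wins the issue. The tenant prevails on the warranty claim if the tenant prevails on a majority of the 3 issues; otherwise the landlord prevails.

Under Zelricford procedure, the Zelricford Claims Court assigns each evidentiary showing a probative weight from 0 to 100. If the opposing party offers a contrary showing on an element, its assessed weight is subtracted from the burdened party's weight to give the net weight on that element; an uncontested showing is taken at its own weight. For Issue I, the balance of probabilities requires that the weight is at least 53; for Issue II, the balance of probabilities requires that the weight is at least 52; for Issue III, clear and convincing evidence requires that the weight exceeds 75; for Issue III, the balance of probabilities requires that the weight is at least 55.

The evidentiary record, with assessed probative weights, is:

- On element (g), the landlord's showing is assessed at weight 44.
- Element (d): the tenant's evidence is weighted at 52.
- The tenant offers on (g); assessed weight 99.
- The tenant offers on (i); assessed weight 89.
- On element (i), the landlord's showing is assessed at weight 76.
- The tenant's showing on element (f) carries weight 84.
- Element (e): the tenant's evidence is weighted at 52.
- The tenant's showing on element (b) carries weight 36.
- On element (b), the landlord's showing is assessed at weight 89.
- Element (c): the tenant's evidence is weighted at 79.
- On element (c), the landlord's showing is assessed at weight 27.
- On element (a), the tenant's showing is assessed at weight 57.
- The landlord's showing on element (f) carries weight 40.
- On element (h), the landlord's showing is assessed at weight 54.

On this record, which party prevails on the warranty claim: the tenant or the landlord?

landlord

— Issue I —
Stage I.1 (tenant, the balance of probabilities, weight is at least 53): (a) 57 ≥ 53 — meets.
  Stage I.1 carried; the burden shifts to the landlord.
Stage I.2 (landlord, the balance of probabilities, weight is at least 53): (b) net 89−36=53 ≥ 53 — meets.
  The landlord carries Stage I.2; the tenant now bears the burden.
Stage I.3 (tenant, the balance of probabilities, weight is at least 53): (c) net 79−27=52 < 53 — fails.
  Not every element is met, so the tenant fails to carry Stage I.3.
So the landlord prevails on this issue.
— Issue II —
Stage II.1 — burden on tenant; standard: the balance of probabilities (weight is at least 52).
    (d): 52 ≥ 52 [met]
    (e): 52 ≥ 52 [met]
  Stage II.1 carried; the burden remains with the tenant.
Stage II.2 — burden on tenant; standard: the balance of probabilities (weight is at least 52).
    (f): 84 − 40 = 44 < 52 [not met]
  Not every element is met, so the tenant fails to carry Stage II.2.
The analysis ends at Stage II.2; the landlord prevails on this issue.
— Issue III —
Stage III.1 — burden on tenant; standard: the balance of probabilities (weight is at least 55).
    (g): 99 − 44 = 55 ≥ 55 [met]
  The tenant carries Stage III.1; the landlord now bears the burden.
Stage III.2 — burden on landlord; standard: the balance of probabilities (weight is at least 55).
    (h): 54 < 55 [not met]
  The landlord does not carry Stage III.2.
The analysis ends at Stage III.2; the tenant prevails on this issue.
Per-issue: Issue I → landlord; Issue II → landlord; Issue III → tenant. The tenant must prevail on a majority of issues; overall, the landlord prevails.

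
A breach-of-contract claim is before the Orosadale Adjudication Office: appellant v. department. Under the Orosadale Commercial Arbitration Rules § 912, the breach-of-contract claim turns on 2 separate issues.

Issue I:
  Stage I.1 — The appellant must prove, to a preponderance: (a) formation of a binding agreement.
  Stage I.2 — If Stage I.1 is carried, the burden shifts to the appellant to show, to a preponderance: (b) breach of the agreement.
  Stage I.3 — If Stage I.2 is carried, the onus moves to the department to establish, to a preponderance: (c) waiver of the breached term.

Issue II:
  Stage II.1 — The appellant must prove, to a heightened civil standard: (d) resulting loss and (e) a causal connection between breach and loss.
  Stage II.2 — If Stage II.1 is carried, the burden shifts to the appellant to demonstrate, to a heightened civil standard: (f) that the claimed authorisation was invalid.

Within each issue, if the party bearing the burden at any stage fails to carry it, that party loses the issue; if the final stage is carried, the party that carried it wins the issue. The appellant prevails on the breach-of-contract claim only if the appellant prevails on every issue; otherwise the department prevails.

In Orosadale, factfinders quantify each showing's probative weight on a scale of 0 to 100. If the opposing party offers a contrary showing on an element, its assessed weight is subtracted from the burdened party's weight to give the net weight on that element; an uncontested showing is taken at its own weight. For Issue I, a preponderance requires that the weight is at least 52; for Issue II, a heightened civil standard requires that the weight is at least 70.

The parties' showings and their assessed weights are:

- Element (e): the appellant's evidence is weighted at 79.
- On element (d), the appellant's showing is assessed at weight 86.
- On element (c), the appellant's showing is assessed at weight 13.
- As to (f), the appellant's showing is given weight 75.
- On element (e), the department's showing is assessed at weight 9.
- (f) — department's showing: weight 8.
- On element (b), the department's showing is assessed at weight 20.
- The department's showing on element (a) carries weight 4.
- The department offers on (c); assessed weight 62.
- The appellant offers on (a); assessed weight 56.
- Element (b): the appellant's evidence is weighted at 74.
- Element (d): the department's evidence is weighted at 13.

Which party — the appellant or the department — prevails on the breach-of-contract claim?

department

— Issue I —
Stage I.1 (appellant, a preponderance, weight is at least 52): (a) net 56−4=52 ≥ 52 — meets.
  Stage I.1 carried; the burden remains with the appellant.
Stage I.2 (appellant, a preponderance, weight is at least 52): (b) net 74−20=54 ≥ 52 — meets.
  The appellant carries Stage I.2; the department now bears the burden.
Stage I.3 (department, a preponderance, weight is at least 52): (c) net 62−13=49 < 52 — fails.
  The department does not carry Stage I.3.
The analysis ends at Stage I.3; the appellant prevails on this issue.
— Issue II —
Stage II.1 (appellant, a heightened civil standard, weight is at least 70): (d) net 86−13=73 ≥ 70 — meets; (e) net 79−9=70 ≥ 70 — meets.
  Stage II.1 is satisfied; the appellant continues to bear the burden.
Stage II.2 (appellant, a heightened civil standard, weight is at least 70): (f) net 75−8=67 < 70 — fails.
  The appellant does not carry Stage II.2.
The analysis ends at Stage II.2; the department prevails on this issue.
Per-issue: Issue I → appellant; Issue II → department. The appellant must prevail on every issue; overall, the department prevails.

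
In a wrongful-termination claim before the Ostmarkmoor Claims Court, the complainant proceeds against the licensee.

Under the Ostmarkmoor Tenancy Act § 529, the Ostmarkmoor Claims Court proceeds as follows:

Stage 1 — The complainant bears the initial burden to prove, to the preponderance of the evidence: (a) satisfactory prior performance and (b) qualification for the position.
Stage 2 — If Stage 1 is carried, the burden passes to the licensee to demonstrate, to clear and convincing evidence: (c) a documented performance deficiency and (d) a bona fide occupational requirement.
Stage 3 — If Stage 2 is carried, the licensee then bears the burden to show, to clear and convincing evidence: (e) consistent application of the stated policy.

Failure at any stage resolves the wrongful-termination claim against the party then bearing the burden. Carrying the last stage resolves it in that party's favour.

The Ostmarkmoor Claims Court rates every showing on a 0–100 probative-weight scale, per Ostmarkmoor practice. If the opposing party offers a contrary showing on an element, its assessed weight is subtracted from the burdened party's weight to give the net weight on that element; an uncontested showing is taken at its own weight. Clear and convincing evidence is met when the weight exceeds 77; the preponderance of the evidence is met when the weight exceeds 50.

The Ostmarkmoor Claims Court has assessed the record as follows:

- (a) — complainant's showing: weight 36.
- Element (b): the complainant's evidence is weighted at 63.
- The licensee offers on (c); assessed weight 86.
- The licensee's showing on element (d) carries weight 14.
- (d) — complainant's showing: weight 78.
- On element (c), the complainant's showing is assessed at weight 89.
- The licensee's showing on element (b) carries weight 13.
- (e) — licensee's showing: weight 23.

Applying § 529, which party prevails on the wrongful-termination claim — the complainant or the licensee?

licensee

At Stage 1 the complainant must meet the preponderance of the evidence (weight exceeds 50): on (a) the weight is 36, ≤ 50, so (a) does not meet the standard; on (b) the weight is 63 less the opposing 13 gives net 50, ≤ 50, so (b) does not meet the standard.
  Not every element is met, so the complainant fails to carry Stage 1.
The analysis ends at Stage 1; the licensee prevails.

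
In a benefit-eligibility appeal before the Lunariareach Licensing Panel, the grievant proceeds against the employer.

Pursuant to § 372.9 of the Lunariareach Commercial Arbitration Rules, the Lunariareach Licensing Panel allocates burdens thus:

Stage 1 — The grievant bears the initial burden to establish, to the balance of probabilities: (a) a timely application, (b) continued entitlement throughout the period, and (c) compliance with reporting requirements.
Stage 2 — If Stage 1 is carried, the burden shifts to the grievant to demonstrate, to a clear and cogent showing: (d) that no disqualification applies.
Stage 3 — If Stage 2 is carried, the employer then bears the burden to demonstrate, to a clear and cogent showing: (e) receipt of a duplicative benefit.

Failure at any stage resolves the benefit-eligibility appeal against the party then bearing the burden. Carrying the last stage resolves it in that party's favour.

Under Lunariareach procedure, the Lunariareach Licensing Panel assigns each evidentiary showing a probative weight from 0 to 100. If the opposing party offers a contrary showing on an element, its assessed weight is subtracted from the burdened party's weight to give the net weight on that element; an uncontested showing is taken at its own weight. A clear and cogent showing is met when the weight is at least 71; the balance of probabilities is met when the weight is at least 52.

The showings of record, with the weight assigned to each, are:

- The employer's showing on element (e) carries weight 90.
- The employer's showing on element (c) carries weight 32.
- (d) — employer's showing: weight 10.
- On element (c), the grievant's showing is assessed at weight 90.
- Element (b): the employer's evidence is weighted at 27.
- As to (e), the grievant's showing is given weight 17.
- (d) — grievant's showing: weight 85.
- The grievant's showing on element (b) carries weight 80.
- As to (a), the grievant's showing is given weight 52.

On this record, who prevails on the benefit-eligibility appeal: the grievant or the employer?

Stage 1 — burden on grievant; standard: the balance of probabilities (weight is at least 52).
    (a): 52 ≥ 52 [met]
    (b): 80 − 27 = 53 ≥ 52 [met]
    (c): 90 − 32 = 58 ≥ 52 [met]
  Stage 1 carried; the burden remains with the grievant.
Stage 2 — burden on grievant; standard: a clear and cogent showing (weight is at least 71).
    (d): 85 − 10 = 75 ≥ 71 [met]
  The grievant carries Stage 2; the employer now bears the burden.
Stage 3 — burden on employer; standard: a clear and cogent showing (weight is at least 71).
    (e): 90 − 17 = 73 ≥ 71 [met]
  Stage 3 carried; the final stage is satisfied.
With every stage satisfied, the employer prevails.

employer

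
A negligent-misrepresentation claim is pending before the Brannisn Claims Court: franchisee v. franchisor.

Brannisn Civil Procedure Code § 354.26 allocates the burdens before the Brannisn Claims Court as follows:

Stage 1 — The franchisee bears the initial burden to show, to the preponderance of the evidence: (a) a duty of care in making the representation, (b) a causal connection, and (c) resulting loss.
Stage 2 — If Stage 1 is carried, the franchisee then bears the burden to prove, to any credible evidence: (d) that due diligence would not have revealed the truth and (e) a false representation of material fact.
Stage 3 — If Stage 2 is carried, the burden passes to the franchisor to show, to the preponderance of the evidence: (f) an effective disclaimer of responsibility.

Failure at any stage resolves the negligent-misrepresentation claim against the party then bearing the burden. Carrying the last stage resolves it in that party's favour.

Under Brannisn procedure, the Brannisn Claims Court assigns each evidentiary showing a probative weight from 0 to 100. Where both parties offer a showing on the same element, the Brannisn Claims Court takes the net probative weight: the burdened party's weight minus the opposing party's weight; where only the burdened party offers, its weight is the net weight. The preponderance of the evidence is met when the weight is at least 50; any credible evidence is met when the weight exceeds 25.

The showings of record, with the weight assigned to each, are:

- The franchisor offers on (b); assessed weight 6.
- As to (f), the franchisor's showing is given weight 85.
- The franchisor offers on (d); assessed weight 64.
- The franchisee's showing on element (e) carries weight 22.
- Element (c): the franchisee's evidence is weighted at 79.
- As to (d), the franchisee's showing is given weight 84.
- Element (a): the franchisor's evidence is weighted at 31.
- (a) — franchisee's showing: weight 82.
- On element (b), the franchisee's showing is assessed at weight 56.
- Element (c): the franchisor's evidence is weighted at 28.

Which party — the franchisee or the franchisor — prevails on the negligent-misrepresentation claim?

At Stage 1 the franchisee must meet the preponderance of the evidence (weight is at least 50): on (a) the weight is 82 less the opposing 31 gives net 51, ≥ 50, so (a) meets the standard; on (b) the weight is 56 less the opposing 6 gives net 50, which does reach 50, so (b) meets the standard; on (c) the weight is 79 less the opposing 28 gives net 51, which does reach 50, so (c) meets the standard.
  Stage 1 is satisfied; the franchisee continues to bear the burden.
At Stage 2 the franchisee must meet any credible evidence (weight exceeds 25): on (d) the weight is 84 less the opposing 64 gives net 20, which does not exceed 25, so (d) does not meet the standard; on (e) the weight is 22, which does not exceed 25, so (e) does not meet the standard.
  Stage 2 not carried; the franchisee fails its burden.
The franchisor prevails.

franchisor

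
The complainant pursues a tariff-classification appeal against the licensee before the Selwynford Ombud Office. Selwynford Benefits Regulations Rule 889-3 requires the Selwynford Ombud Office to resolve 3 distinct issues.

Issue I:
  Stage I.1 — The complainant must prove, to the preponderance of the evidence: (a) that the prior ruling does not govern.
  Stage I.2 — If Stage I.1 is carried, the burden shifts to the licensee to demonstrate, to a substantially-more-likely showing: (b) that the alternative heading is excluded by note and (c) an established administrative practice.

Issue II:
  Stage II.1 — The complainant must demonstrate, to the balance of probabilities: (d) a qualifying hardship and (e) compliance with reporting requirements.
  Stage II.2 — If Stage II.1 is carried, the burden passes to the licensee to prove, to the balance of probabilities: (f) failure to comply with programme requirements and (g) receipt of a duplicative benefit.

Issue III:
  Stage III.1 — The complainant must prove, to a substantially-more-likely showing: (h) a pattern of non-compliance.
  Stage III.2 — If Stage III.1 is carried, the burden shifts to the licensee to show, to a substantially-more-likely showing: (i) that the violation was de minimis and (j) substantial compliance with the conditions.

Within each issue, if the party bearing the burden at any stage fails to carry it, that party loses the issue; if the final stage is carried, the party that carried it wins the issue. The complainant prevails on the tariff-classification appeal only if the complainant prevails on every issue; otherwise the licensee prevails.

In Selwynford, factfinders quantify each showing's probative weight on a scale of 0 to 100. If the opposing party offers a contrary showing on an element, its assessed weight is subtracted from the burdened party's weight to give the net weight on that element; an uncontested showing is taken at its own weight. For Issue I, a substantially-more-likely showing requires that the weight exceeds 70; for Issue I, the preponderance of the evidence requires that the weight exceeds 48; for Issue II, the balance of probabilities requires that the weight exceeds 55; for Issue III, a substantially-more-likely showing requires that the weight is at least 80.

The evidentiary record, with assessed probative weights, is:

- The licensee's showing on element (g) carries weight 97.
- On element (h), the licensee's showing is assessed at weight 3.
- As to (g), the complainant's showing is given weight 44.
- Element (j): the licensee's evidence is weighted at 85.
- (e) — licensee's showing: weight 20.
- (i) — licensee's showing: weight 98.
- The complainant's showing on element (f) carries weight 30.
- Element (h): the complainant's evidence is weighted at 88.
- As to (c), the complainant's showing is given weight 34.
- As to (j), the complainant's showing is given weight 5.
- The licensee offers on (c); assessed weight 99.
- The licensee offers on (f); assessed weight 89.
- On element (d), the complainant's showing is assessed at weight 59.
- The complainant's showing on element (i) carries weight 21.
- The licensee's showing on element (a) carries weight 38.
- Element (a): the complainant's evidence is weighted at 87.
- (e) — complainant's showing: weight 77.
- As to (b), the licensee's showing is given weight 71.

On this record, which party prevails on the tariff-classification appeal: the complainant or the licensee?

complainant

— Issue I —
At Stage I.1 the complainant must meet the preponderance of the evidence (weight exceeds 48): on (a) the weight is 87 less the opposing 38 gives net 49, > 48, so (a) meets the standard.
  Stage I.1 is satisfied; the onus moves to the licensee.
At Stage I.2 the licensee must meet a substantially-more-likely showing (weight exceeds 70): on (b) the weight is 71, which does exceed 70, so (b) meets the standard; on (c) the weight is 99 less the opposing 34 gives net 65, which does not exceed 70, so (c) does not meet the standard.
  Not every element is met, so the licensee fails to carry Stage I.2.
So the complainant prevails on this issue.
— Issue II —
Stage II.1 — burden on complainant; standard: the balance of probabilities (weight exceeds 55).
    (d): 59 > 55 [met]
    (e): 77 − 20 = 57 > 55 [met]
  All elements met. The burden passes to the licensee.
Stage II.2 — burden on licensee; standard: the balance of probabilities (weight exceeds 55).
    (f): 89 − 30 = 59 > 55 [met]
    (g): 97 − 44 = 53 ≤ 55 [not met]
  The licensee does not carry Stage II.2.
The complainant prevails on this issue.
— Issue III —
Stage III.1 (complainant, a substantially-more-likely showing, weight is at least 80): (h) net 88−3=85 ≥ 80 — meets.
  Stage III.1 is satisfied; the onus moves to the licensee.
Stage III.2 (licensee, a substantially-more-likely showing, weight is at least 80): (i) net 98−21=77 < 80 — fails; (j) net 85−5=80 ≥ 80 — meets.
  The licensee does not carry Stage III.2.
The complainant prevails on this issue.
Per-issue: Issue I → complainant; Issue II → complainant; Issue III → complainant. The complainant must prevail on every issue; overall, the complainant prevails.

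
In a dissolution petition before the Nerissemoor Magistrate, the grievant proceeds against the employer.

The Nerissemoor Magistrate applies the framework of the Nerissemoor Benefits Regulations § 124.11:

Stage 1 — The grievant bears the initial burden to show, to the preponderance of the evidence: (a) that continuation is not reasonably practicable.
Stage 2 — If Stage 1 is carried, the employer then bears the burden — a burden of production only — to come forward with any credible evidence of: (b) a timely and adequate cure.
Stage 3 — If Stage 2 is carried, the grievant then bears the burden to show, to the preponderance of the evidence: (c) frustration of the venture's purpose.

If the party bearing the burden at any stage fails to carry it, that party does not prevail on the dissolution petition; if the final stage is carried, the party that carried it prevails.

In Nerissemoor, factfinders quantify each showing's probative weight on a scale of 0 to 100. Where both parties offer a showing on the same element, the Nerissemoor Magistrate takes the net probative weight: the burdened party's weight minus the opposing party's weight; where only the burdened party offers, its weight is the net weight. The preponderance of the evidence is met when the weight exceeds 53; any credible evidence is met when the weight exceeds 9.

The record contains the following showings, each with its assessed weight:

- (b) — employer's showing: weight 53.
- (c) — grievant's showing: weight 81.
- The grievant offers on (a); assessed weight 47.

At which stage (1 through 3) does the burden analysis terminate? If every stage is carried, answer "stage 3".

At Stage 1 the grievant must meet the preponderance of the evidence (weight exceeds 53): on (a) the weight is 47, ≤ 53, so (a) does not meet the standard.
  Not every element is met, so the grievant fails to carry Stage 1.
So the employer prevails.

stage 1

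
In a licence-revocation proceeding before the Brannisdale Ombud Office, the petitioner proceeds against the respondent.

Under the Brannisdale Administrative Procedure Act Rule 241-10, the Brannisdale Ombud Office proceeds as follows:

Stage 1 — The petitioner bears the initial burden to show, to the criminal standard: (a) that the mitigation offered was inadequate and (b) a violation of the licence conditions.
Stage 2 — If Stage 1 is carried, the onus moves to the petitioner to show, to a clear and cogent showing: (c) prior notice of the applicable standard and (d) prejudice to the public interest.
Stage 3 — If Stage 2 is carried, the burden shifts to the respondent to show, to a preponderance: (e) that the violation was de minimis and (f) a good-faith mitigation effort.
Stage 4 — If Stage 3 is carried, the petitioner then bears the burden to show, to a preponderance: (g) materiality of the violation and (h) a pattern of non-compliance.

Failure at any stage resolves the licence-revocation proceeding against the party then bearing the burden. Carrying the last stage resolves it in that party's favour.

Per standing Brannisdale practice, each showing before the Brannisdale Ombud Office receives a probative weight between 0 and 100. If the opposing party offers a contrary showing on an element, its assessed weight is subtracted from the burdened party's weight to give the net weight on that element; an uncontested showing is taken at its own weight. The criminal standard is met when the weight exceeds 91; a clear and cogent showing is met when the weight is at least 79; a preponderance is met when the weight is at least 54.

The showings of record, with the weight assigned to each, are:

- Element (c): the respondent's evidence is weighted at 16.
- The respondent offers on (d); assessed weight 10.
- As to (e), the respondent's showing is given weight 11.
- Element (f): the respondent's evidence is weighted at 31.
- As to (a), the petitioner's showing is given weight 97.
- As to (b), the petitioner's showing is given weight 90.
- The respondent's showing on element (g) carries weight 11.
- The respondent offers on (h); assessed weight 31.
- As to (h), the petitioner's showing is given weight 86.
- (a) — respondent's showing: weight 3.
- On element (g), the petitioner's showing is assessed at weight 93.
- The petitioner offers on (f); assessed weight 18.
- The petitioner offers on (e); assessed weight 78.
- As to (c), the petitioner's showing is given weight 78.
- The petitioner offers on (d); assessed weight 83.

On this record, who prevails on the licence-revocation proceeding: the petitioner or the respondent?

At Stage 1 the petitioner must meet the criminal standard (weight exceeds 91): on (a) the weight is 97 less the opposing 3 gives net 94, > 91, so (a) meets the standard; on (b) the weight is 90, which does not exceed 91, so (b) does not meet the standard.
  Not every element is met, so the petitioner fails to carry Stage 1.
The analysis ends at Stage 1; the respondent prevails.

respondent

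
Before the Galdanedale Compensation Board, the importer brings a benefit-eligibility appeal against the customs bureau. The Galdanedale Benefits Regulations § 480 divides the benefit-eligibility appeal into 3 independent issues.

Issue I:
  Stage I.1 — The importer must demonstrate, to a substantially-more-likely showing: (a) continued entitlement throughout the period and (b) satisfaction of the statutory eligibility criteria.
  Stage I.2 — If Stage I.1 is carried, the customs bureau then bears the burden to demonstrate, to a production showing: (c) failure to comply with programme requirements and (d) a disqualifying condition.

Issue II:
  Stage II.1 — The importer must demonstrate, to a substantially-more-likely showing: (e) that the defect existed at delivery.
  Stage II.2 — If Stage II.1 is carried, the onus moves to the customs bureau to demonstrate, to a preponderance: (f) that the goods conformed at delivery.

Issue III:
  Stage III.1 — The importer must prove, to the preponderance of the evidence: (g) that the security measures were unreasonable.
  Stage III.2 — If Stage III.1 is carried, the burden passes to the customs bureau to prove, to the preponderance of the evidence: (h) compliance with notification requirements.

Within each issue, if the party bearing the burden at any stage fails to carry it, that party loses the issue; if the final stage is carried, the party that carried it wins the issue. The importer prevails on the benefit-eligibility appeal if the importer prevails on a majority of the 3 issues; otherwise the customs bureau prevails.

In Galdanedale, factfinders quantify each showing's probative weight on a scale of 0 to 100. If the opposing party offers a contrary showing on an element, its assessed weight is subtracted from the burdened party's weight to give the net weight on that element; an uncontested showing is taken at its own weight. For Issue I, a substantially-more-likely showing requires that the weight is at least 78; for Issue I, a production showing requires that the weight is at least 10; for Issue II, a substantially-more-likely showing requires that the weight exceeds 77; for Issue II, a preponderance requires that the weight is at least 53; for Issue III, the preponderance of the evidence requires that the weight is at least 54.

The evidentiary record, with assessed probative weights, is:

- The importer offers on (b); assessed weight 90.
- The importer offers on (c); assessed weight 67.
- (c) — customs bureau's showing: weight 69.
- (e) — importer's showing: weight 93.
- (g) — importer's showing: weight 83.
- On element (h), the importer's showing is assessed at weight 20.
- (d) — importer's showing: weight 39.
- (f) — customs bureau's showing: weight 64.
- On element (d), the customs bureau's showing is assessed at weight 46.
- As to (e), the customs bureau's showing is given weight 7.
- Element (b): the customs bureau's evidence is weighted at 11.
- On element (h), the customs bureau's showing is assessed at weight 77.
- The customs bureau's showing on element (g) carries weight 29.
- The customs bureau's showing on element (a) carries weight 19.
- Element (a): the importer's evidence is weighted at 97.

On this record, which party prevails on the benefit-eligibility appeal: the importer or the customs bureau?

customs bureau

— Issue I —
Stage I.1 (importer, a substantially-more-likely showing, weight is at least 78): (a) net 97−19=78 ≥ 78 — meets; (b) net 90−11=79 ≥ 78 — meets.
  The importer carries Stage I.1; the customs bureau now bears the burden.
Stage I.2 (customs bureau, a production showing, weight is at least 10): (c) net 69−67=2 < 10 — fails; (d) net 46−39=7 < 10 — fails.
  Not every element is met, so the customs bureau fails to carry Stage I.2.
So the importer prevails on this issue.
— Issue II —
Stage II.1 — burden on importer; standard: a substantially-more-likely showing (weight exceeds 77).
    (e): 93 − 7 = 86 > 77 [met]
  The importer carries Stage II.1; the customs bureau now bears the burden.
Stage II.2 — burden on customs bureau; standard: a preponderance (weight is at least 53).
    (f): 64 ≥ 53 [met]
  Stage II.2 carried; the final stage is satisfied.
All stages carried — the customs bureau prevails on this issue.
— Issue III —
At Stage III.1 the importer must meet the preponderance of the evidence (weight is at least 54): on (g) the weight is 83 less the opposing 29 gives net 54, ≥ 54, so (g) meets the standard.
  Stage III.1 carried; the burden shifts to the customs bureau.
At Stage III.2 the customs bureau must meet the preponderance of the evidence (weight is at least 54): on (h) the weight is 77 less the opposing 20 gives net 57, which does reach 54, so (h) meets the standard.
  Stage III.2 carried; the final stage is satisfied.
All stages carried — the customs bureau prevails on this issue.
Per-issue: Issue I → importer; Issue II → customs bureau; Issue III → customs bureau. The importer must prevail on a majority of issues; overall, the customs bureau prevails.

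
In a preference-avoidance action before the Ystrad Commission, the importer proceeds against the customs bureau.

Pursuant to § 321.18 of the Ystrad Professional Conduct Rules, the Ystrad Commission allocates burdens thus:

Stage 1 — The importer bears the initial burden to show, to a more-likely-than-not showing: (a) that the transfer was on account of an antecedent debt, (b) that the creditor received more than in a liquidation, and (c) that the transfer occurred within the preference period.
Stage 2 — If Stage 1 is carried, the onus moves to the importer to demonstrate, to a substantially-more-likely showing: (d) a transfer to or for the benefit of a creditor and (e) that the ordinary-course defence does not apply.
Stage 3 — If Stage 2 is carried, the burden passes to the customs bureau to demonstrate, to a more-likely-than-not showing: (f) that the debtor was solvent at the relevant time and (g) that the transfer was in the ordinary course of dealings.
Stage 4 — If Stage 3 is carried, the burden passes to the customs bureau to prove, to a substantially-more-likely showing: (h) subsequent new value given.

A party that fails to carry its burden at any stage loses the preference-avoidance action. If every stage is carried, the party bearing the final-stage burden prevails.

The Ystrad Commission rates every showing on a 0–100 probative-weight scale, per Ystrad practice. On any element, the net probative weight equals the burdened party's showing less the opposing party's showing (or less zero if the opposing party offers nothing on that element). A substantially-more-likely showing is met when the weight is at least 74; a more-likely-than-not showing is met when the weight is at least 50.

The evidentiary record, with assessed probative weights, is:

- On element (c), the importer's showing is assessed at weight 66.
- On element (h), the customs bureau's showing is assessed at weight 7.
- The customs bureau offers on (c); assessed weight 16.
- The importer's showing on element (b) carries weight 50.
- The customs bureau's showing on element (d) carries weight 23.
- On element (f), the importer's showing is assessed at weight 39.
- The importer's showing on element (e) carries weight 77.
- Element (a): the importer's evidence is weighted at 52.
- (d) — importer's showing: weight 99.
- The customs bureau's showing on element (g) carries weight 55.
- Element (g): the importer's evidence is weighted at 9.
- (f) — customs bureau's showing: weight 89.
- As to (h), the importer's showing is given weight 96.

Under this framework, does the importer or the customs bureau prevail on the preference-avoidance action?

Stage 1 (importer, a more-likely-than-not showing, weight is at least 50): (a) 52 ≥ 50 — meets; (b) 50 ≥ 50 — meets; (c) net 66−16=50 ≥ 50 — meets.
  All elements met. The importer retains the burden for Stage 2.
Stage 2 (importer, a substantially-more-likely showing, weight is at least 74): (d) net 99−23=76 ≥ 74 — meets; (e) 77 ≥ 74 — meets.
  Stage 2 is satisfied; the onus moves to the customs bureau.
Stage 3 (customs bureau, a more-likely-than-not showing, weight is at least 50): (f) net 89−39=50 ≥ 50 — meets; (g) net 55−9=46 < 50 — fails.
  Not every element is met, so the customs bureau fails to carry Stage 3.
The analysis ends at Stage 3; the importer prevails.

importer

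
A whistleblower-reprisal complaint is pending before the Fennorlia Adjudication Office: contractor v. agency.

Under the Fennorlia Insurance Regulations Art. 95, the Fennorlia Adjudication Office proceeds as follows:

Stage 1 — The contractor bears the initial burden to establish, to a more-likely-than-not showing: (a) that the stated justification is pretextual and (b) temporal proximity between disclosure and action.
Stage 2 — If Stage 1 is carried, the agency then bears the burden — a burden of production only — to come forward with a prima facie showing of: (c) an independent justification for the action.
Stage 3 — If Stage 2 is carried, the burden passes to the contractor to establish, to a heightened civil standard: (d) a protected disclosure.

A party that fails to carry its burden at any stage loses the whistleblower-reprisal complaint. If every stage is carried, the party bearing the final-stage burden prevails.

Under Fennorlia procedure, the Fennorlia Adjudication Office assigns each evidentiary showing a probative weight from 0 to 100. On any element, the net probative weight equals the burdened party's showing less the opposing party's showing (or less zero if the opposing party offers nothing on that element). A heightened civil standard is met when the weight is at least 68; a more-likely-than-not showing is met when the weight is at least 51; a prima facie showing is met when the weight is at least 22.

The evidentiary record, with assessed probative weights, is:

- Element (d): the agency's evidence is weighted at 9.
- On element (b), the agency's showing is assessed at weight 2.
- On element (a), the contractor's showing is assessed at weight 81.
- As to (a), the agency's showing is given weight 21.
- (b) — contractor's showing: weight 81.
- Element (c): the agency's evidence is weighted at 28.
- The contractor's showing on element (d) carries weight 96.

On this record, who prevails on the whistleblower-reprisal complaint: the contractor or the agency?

contractor

Stage 1 (contractor, a more-likely-than-not showing, weight is at least 51): (a) net 81−21=60 ≥ 51 — meets; (b) net 81−2=79 ≥ 51 — meets.
  All elements met. The burden passes to the agency.
Stage 2 (agency, a prima facie showing, weight is at least 22): (c) 28 ≥ 22 — meets.
  Stage 2 carried; the burden shifts to the contractor.
Stage 3 (contractor, a heightened civil standard, weight is at least 68): (d) net 96−9=87 ≥ 68 — meets.
  The contractor carries the last stage.
All stages carried — the contractor prevails.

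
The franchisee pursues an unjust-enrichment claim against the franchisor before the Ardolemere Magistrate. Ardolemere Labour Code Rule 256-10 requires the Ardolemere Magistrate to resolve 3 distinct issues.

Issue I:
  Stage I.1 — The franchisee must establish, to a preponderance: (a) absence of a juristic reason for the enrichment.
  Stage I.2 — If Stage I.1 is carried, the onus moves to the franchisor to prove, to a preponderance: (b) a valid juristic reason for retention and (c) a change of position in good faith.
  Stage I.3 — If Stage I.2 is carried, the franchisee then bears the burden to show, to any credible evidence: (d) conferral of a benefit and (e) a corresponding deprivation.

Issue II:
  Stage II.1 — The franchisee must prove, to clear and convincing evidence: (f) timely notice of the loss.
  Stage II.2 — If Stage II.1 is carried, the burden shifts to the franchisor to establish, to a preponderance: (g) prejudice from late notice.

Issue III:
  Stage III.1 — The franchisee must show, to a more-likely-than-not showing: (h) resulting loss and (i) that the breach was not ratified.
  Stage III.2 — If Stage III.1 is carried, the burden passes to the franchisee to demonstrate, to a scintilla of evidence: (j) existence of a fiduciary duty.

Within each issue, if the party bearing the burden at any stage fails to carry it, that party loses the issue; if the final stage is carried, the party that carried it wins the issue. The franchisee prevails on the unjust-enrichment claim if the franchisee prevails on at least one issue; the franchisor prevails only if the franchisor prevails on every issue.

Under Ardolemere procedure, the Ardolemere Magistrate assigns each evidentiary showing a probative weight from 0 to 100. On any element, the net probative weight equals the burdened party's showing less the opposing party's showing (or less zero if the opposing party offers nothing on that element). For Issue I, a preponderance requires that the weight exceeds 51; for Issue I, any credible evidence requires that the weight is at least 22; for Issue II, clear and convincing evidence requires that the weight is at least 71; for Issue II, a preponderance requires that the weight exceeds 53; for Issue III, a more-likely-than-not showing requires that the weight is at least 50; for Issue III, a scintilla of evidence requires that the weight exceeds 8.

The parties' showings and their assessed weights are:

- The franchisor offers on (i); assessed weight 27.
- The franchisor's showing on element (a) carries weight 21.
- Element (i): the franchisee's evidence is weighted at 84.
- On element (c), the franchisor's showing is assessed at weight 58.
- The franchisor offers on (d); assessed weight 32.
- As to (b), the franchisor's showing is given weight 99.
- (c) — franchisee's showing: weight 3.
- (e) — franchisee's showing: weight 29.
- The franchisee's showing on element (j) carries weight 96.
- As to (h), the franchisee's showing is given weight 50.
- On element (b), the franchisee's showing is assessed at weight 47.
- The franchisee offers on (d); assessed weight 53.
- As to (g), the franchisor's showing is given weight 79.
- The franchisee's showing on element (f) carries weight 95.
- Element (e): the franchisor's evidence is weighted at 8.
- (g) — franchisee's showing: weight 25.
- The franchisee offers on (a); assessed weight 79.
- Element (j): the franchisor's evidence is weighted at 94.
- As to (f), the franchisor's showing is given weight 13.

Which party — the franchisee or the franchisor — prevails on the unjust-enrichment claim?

— Issue I —
At Stage I.1 the franchisee must meet a preponderance (weight exceeds 51): on (a) the weight is 79 less the opposing 21 gives net 58, which does exceed 51, so (a) meets the standard.
  Stage I.1 is satisfied; the onus moves to the franchisor.
At Stage I.2 the franchisor must meet a preponderance (weight exceeds 51): on (b) the weight is 99 less the opposing 47 gives net 52, > 51, so (b) meets the standard; on (c) the weight is 58 less the opposing 3 gives net 55, > 51, so (c) meets the standard.
  The franchisor carries Stage I.2; the franchisee now bears the burden.
At Stage I.3 the franchisee must meet any credible evidence (weight is at least 22): on (d) the weight is 53 less the opposing 32 gives net 21, which does not reach 22, so (d) does not meet the standard; on (e) the weight is 29 less the opposing 8 gives net 21, < 22, so (e) does not meet the standard.
  Stage I.3 not carried; the franchisee fails its burden.
The analysis ends at Stage I.3; the franchisor prevails on this issue.
— Issue II —
Stage II.1 — burden on franchisee; standard: clear and convincing evidence (weight is at least 71).
    (f): 95 − 13 = 82 ≥ 71 [met]
  Stage II.1 carried; the burden shifts to the franchisor.
Stage II.2 — burden on franchisor; standard: a preponderance (weight exceeds 53).
    (g): 79 − 25 = 54 > 53 [met]
  All elements met at the final stage.
With every stage satisfied, the franchisor prevails on this issue.
— Issue III —
Stage III.1 (franchisee, a more-likely-than-not showing, weight is at least 50): (h) 50 ≥ 50 — meets; (i) net 84−27=57 ≥ 50 — meets.
  Stage III.1 carried; the burden remains with the franchisee.
Stage III.2 (franchisee, a scintilla of evidence, weight exceeds 8): (j) net 96−94=2 ≤ 8 — fails.
  The franchisee does not carry Stage III.2.
So the franchisor prevails on this issue.
Per-issue: Issue I → franchisor; Issue II → franchisor; Issue III → franchisor. The franchisee must prevail on at least one issue; overall, the franchisor prevails.

franchisor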